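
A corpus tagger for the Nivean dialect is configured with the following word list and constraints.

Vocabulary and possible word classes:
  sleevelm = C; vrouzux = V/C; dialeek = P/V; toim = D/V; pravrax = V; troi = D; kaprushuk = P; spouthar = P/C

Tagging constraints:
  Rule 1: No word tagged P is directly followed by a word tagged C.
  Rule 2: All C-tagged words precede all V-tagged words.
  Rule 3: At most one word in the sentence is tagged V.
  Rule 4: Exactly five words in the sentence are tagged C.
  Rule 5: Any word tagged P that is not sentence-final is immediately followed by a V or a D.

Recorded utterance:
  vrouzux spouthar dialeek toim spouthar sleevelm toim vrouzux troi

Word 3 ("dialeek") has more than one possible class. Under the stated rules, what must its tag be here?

Candidates per position — 1:vrouzux {V,C}; 2:spouthar {P,C}; 3:dialeek {P,V}; 4:toim {D,V}; 5:spouthar {P,C}; 6:sleevelm {C}; 7:toim {D,V}; 8:vrouzux {V,C}; 9:troi {D}.
Position 1: tagging it V would leave rule 2 unsatisfiable, so it must be C.
Position 2: tagging it P would leave rule 4 unsatisfiable, so it must be C.
Position 3: tagging it V would leave rule 2 unsatisfiable, so it must be P.
Position 4: tagging it V would leave rule 2 unsatisfiable, so it must be D.
Position 5: tagging it P would leave rule 1 unsatisfiable, so it must be C.
Position 8: tagging it V would leave rule 4 unsatisfiable, so it must be C.
Position 7: tagging it V would leave rule 2 unsatisfiable, so it must be D.
The unique satisfying tagging is: C C P D C C D C D.
Rule-by-rule: rule 1 satisfied; rule 2 satisfied; rule 3 satisfied; rule 4 satisfied; rule 5 satisfied.

P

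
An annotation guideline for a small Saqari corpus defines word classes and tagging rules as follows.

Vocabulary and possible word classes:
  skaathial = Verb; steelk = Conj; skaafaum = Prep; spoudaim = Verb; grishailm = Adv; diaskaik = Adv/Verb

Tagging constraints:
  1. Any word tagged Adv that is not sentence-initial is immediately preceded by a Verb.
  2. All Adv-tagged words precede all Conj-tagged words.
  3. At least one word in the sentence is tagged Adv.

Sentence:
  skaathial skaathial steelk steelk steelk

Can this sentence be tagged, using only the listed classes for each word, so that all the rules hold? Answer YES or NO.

NO

Candidates per position — 1:skaathial {Verb}; 2:skaathial {Verb}; 3:steelk {Conj}; 4:steelk {Conj}; 5:steelk {Conj}.
Rule 3 cannot be satisfied by any choice of tags from the lexicon.
So there is no consistent tagging.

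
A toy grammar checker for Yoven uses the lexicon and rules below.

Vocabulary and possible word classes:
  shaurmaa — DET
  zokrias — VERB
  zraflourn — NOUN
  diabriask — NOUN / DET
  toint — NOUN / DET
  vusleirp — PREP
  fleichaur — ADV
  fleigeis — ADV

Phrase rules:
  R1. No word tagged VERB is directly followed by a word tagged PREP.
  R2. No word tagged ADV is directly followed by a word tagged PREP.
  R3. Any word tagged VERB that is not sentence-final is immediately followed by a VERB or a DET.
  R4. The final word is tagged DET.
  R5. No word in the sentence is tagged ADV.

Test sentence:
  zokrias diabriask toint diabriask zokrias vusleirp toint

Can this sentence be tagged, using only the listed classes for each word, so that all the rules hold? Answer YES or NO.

Candidates per position — 1:zokrias {VERB}; 2:diabriask {NOUN,DET}; 3:toint {NOUN,DET}; 4:diabriask {NOUN,DET}; 5:zokrias {VERB}; 6:vusleirp {PREP}; 7:toint {NOUN,DET}.
Rule 1 cannot be satisfied by any choice of tags from the lexicon.
So there is no consistent tagging.

NO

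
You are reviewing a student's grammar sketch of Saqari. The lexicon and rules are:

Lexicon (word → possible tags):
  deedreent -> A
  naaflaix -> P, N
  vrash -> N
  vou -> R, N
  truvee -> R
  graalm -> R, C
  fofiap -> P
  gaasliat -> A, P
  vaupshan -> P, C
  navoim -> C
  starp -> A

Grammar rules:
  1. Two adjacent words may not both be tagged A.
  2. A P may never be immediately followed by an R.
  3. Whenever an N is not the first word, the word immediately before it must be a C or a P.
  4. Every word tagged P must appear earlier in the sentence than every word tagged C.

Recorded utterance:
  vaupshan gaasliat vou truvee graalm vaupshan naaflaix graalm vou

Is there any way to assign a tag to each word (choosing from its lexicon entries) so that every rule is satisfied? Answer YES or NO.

Candidates per position — 1:vaupshan {P,C}; 2:gaasliat {A,P}; 3:vou {R,N}; 4:truvee {R}; 5:graalm {R,C}; 6:vaupshan {P,C}; 7:naaflaix {P,N}; 8:graalm {R,C}; 9:vou {R,N}.
One satisfying assignment: P P N R R C N C N.
Check: rule 1 holds; rule 2 holds; rule 3 holds; rule 4 holds.

YES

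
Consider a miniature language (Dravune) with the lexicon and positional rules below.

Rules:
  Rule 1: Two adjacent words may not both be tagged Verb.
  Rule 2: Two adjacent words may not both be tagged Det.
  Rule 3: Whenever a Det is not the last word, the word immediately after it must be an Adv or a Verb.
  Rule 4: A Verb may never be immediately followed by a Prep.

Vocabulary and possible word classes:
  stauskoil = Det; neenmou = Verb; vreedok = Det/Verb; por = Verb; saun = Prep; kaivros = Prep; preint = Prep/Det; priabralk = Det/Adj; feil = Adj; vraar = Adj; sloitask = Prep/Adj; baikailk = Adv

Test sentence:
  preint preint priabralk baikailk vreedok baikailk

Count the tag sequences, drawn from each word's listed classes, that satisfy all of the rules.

4

Candidates per position — 1:preint {Prep,Det}; 2:preint {Prep,Det}; 3:priabralk {Det,Adj}; 4:baikailk {Adv}; 5:vreedok {Det,Verb}; 6:baikailk {Adv}.
There are 16 candidate sequences in total.
The sequences that satisfy every rule: Prep Prep Det Adv Det Adv; Prep Prep Det Adv Verb Adv; Prep Prep Adj Adv Det Adv; Prep Prep Adj Adv Verb Adv.
Count = 4.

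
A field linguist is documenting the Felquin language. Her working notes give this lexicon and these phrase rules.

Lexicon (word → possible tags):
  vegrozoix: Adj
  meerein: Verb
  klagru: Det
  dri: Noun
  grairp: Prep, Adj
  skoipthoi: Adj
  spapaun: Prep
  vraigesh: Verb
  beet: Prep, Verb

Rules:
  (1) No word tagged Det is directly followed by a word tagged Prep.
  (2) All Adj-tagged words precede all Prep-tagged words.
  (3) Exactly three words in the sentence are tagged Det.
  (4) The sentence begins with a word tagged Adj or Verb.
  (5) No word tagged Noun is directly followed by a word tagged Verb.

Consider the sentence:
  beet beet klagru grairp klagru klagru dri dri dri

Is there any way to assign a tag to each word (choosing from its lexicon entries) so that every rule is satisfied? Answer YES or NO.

Candidates per position — 1:beet {Prep,Verb}; 2:beet {Prep,Verb}; 3:klagru {Det}; 4:grairp {Prep,Adj}; 5:klagru {Det}; 6:klagru {Det}; 7:dri {Noun}; 8:dri {Noun}; 9:dri {Noun}.
One satisfying assignment: Verb Verb Det Adj Det Det Noun Noun Noun.
Check: rule 1 ok; rule 2 ok; rule 3 ok; rule 4 ok; rule 5 ok.

YES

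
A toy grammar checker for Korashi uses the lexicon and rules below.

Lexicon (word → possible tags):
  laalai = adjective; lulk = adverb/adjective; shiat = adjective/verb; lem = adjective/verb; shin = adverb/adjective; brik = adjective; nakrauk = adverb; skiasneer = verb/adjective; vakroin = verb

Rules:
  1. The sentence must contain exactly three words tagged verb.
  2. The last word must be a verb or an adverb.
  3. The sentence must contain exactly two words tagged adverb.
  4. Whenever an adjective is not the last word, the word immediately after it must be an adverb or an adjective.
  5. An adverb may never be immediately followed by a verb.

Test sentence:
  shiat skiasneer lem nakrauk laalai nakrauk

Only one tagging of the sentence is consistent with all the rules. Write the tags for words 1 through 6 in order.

Candidates per position — 1:shiat {adjective,verb}; 2:skiasneer {verb,adjective}; 3:lem {adjective,verb}; 4:nakrauk {adverb}; 5:laalai {adjective}; 6:nakrauk {adverb}.
Position 1: adjective is ruled out by rule 1; that leaves verb.
Position 2: adjective is ruled out by rule 1; that leaves verb.
Position 3: adjective is ruled out by rule 1; that leaves verb.
So the tagging must be: verb verb verb adverb adjective adverb.
Check: rule 1 satisfied; rule 2 satisfied; rule 3 satisfied; rule 4 satisfied; rule 5 satisfied.

verb verb verb adverb adjective adverb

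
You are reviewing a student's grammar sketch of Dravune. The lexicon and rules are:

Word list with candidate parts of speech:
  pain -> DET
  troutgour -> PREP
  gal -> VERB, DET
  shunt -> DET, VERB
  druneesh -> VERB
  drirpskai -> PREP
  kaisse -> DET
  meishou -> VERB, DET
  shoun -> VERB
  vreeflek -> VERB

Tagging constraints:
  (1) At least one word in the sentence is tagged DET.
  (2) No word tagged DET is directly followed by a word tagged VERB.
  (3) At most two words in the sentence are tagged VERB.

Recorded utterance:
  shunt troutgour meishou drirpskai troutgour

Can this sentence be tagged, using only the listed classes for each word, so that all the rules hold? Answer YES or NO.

Candidates per position — 1:shunt {DET,VERB}; 2:troutgour {PREP}; 3:meishou {VERB,DET}; 4:drirpskai {PREP}; 5:troutgour {PREP}.
One satisfying assignment: DET PREP DET PREP PREP.
Rule-by-rule: rule 1 holds; rule 2 holds; rule 3 holds.

YES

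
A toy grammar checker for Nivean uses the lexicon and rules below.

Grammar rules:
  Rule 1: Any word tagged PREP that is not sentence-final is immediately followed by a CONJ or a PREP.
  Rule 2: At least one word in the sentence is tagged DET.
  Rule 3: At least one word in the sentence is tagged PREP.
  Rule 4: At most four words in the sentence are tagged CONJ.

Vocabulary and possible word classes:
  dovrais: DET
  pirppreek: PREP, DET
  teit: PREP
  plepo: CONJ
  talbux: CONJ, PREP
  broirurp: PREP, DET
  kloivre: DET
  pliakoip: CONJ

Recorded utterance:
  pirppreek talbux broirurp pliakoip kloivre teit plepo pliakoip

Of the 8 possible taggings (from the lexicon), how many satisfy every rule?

6

Candidates per position — 1:pirppreek {PREP,DET}; 2:talbux {CONJ,PREP}; 3:broirurp {PREP,DET}; 4:pliakoip {CONJ}; 5:kloivre {DET}; 6:teit {PREP}; 7:plepo {CONJ}; 8:pliakoip {CONJ}.
There are 8 candidate sequences in total.
Checking each against the rules leaves 6 sequences.
Count = 6.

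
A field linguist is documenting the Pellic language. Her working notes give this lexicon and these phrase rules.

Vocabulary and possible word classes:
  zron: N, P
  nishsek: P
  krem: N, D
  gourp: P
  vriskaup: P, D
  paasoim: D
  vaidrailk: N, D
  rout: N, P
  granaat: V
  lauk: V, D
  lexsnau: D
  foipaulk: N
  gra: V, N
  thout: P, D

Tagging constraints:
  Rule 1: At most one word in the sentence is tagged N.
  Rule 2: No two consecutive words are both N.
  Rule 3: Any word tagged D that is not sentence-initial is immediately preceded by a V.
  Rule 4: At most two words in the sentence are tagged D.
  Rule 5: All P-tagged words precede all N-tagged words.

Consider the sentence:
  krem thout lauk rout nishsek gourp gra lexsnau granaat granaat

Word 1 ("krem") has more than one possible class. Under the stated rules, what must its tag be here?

D

Candidates per position — 1:krem {N,D}; 2:thout {P,D}; 3:lauk {V,D}; 4:rout {N,P}; 5:nishsek {P}; 6:gourp {P}; 7:gra {V,N}; 8:lexsnau {D}; 9:granaat {V}; 10:granaat {V}.
Word 1 cannot be N — rule 5 would then fail for every completion. It is D.
Word 2 cannot be D — rule 3 would then fail for every completion. It is P.
Word 3 cannot be D — rule 3 would then fail for every completion. It is V.
Word 4 cannot be N — rule 5 would then fail for every completion. It is P.
Word 7 cannot be N — rule 3 would then fail for every completion. It is V.
So the tagging must be: D P V P P P V D V V.
Checking: rule 1 satisfied; rule 2 satisfied; rule 3 satisfied; rule 4 satisfied; rule 5 satisfied.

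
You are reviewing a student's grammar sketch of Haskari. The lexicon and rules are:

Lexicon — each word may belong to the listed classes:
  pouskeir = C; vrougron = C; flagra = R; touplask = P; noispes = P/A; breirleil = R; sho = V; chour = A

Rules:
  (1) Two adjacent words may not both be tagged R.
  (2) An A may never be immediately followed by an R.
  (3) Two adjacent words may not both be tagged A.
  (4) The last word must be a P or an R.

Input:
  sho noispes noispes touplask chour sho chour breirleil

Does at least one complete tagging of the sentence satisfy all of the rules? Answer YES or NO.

Candidates per position — 1:sho {V}; 2:noispes {P,A}; 3:noispes {P,A}; 4:touplask {P}; 5:chour {A}; 6:sho {V}; 7:chour {A}; 8:breirleil {R}.
Rule 2 cannot be satisfied by any choice of tags from the lexicon.
So there is no consistent tagging.

NO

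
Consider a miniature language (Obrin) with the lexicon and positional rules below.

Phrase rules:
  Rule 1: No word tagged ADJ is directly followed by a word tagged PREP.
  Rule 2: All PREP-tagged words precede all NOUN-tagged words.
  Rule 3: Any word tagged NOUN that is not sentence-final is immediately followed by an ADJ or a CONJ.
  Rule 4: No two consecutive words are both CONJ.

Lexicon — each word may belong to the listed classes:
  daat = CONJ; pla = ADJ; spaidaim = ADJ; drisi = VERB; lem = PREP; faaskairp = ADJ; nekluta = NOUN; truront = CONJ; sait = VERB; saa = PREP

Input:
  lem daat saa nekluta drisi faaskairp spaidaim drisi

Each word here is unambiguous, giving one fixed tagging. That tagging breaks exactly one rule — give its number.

3

Fixed tagging: PREP CONJ PREP NOUN VERB ADJ ADJ VERB.
Applying the rules: R1 holds, R2 holds, R3 violated, R4 holds.
Only rule 3 fails.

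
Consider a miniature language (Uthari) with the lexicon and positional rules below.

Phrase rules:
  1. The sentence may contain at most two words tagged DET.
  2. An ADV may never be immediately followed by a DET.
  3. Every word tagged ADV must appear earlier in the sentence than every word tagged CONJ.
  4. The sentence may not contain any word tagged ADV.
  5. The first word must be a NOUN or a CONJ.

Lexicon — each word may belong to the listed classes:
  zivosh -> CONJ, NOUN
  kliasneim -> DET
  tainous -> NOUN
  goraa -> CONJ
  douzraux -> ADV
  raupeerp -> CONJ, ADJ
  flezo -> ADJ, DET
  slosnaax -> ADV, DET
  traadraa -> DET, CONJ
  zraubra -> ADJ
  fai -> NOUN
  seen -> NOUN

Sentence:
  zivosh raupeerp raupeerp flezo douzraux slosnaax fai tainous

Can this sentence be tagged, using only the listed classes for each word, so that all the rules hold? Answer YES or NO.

Candidates per position — 1:zivosh {CONJ,NOUN}; 2:raupeerp {CONJ,ADJ}; 3:raupeerp {CONJ,ADJ}; 4:flezo {ADJ,DET}; 5:douzraux {ADV}; 6:slosnaax {ADV,DET}; 7:fai {NOUN}; 8:tainous {NOUN}.
Rule 4 cannot be satisfied by any choice of tags from the lexicon.
So there is no consistent tagging.

NO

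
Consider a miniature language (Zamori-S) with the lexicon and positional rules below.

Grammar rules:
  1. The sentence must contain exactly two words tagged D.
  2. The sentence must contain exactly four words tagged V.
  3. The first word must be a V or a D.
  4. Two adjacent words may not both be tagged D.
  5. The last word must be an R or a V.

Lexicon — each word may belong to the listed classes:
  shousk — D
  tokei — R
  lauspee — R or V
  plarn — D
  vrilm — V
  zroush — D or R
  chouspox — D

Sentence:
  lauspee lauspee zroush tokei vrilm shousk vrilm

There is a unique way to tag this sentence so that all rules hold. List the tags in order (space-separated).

Candidates per position — 1:lauspee {R,V}; 2:lauspee {R,V}; 3:zroush {D,R}; 4:tokei {R}; 5:vrilm {V}; 6:shousk {D}; 7:vrilm {V}.
Word 1 cannot be R — rule 2 would then fail for every completion. It is V.
Word 2 cannot be R — rule 2 would then fail for every completion. It is V.
Word 3 cannot be R — rule 1 would then fail for every completion. It is D.
So the tagging must be: V V D R V D V.
Verifying each rule — rule 1 ok; rule 2 ok; rule 3 ok; rule 4 ok; rule 5 ok.

V V D R V D V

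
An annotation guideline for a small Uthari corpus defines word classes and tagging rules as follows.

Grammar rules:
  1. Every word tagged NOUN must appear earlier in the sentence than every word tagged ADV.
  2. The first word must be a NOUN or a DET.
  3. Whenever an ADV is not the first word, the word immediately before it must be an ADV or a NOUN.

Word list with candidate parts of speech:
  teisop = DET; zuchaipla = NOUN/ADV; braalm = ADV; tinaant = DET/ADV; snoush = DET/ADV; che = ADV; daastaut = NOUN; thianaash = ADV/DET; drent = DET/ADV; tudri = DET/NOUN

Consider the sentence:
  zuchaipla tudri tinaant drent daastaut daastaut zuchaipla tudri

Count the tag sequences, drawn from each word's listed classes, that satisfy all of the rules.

Candidates per position — 1:zuchaipla {NOUN,ADV}; 2:tudri {DET,NOUN}; 3:tinaant {DET,ADV}; 4:drent {DET,ADV}; 5:daastaut {NOUN}; 6:daastaut {NOUN}; 7:zuchaipla {NOUN,ADV}; 8:tudri {DET,NOUN}.
There are 64 candidate sequences in total.
Checking each against the rules leaves 6 sequences.
Count = 6.

6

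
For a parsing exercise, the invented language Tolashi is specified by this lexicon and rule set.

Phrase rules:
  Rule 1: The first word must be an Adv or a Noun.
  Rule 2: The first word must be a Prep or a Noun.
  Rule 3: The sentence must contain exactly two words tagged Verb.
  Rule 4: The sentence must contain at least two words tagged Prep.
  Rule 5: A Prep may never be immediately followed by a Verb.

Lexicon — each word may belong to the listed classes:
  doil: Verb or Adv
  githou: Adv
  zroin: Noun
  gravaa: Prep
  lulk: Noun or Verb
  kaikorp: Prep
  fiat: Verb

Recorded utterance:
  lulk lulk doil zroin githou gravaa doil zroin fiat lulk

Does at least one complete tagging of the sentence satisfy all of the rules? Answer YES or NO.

NO

Candidates per position — 1:lulk {Noun,Verb}; 2:lulk {Noun,Verb}; 3:doil {Verb,Adv}; 4:zroin {Noun}; 5:githou {Adv}; 6:gravaa {Prep}; 7:doil {Verb,Adv}; 8:zroin {Noun}; 9:fiat {Verb}; 10:lulk {Noun,Verb}.
Rule 4 cannot be satisfied by any choice of tags from the lexicon.
So there is no consistent tagging.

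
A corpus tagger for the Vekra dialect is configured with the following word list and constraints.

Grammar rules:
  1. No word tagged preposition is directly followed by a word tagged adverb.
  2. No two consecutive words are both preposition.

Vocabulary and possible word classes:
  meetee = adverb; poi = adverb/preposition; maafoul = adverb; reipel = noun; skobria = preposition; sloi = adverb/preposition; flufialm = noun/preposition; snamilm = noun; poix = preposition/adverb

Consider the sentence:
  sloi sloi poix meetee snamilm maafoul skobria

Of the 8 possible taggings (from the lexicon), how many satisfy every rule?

1

Candidates per position — 1:sloi {adverb,preposition}; 2:sloi {adverb,preposition}; 3:poix {preposition,adverb}; 4:meetee {adverb}; 5:snamilm {noun}; 6:maafoul {adverb}; 7:skobria {preposition}.
There are 8 candidate sequences in total.
The sequences that satisfy every rule: adverb adverb adverb adverb noun adverb preposition.
Count = 1.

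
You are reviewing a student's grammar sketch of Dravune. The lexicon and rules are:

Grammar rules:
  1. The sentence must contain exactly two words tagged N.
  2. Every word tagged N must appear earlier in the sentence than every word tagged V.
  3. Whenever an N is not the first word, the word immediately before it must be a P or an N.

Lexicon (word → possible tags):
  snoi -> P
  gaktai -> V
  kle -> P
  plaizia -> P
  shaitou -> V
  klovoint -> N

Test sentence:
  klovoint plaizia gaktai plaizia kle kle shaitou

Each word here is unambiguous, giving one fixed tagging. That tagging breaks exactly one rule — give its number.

Fixed tagging: N P V P P P V.
Checking each rule: R1 ✗, R2 ✓, R3 ✓.
Only rule 1 fails.

1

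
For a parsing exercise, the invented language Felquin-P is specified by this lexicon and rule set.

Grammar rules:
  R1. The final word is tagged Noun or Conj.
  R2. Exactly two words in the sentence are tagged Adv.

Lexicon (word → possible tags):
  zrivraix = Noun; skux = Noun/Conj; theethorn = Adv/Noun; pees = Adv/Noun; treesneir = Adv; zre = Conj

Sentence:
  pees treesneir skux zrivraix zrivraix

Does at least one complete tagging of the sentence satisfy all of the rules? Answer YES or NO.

Candidates per position — 1:pees {Adv,Noun}; 2:treesneir {Adv}; 3:skux {Noun,Conj}; 4:zrivraix {Noun}; 5:zrivraix {Noun}.
One satisfying assignment: Adv Adv Conj Noun Noun.
Verifying each rule — rule 1 holds; rule 2 holds.

YES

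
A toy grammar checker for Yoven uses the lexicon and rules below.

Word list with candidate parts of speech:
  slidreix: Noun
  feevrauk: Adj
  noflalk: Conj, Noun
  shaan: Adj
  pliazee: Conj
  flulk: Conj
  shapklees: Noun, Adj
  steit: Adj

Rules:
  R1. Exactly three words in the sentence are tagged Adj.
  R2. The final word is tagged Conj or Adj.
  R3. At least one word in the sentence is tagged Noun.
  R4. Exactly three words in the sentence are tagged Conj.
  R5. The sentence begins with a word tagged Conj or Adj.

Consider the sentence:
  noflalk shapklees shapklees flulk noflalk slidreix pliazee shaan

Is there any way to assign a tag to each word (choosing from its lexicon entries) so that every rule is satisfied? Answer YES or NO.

Candidates per position — 1:noflalk {Conj,Noun}; 2:shapklees {Noun,Adj}; 3:shapklees {Noun,Adj}; 4:flulk {Conj}; 5:noflalk {Conj,Noun}; 6:slidreix {Noun}; 7:pliazee {Conj}; 8:shaan {Adj}.
One satisfying assignment: Conj Adj Adj Conj Noun Noun Conj Adj.
Checking: rule 1 holds; rule 2 holds; rule 3 holds; rule 4 holds; rule 5 holds.

YES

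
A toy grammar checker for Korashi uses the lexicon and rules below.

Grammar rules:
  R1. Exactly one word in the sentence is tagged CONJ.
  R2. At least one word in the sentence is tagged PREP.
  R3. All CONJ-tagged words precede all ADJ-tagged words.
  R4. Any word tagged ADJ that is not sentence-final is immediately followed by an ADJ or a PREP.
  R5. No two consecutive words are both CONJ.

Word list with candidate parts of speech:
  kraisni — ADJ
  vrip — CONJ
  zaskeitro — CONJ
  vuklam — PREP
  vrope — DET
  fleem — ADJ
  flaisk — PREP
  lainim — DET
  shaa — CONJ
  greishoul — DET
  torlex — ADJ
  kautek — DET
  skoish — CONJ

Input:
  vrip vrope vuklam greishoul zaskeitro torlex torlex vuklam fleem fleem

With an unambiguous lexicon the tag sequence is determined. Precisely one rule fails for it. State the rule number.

1

Fixed tagging: CONJ DET PREP DET CONJ ADJ ADJ PREP ADJ ADJ.
Applying the rules: R1 ✗, R2 ✓, R3 ✓, R4 ✓, R5 ✓.
Only rule 1 fails.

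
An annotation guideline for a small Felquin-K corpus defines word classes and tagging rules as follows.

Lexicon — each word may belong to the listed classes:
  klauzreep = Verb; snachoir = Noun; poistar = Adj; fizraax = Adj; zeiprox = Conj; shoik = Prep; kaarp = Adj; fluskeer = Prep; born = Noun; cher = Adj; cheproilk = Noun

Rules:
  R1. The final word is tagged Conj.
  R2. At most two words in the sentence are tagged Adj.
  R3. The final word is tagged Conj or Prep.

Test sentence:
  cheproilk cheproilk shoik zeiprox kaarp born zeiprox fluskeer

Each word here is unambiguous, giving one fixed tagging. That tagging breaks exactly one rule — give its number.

Fixed tagging: Noun Noun Prep Conj Adj Noun Conj Prep.
Checking each rule: R1 fail, R2 pass, R3 pass.
Only rule 1 fails.

1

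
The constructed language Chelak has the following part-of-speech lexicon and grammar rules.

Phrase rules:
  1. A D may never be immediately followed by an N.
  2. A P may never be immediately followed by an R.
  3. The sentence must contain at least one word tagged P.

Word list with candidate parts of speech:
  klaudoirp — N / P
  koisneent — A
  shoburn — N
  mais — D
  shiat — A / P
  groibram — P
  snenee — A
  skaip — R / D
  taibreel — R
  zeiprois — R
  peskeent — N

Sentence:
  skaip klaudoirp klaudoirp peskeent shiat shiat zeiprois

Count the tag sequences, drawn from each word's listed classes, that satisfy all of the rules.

Candidates per position — 1:skaip {R,D}; 2:klaudoirp {N,P}; 3:klaudoirp {N,P}; 4:peskeent {N}; 5:shiat {A,P}; 6:shiat {A,P}; 7:zeiprois {R}.
There are 32 candidate sequences in total.
Checking each against the rules leaves 11 sequences.
Count = 11.

11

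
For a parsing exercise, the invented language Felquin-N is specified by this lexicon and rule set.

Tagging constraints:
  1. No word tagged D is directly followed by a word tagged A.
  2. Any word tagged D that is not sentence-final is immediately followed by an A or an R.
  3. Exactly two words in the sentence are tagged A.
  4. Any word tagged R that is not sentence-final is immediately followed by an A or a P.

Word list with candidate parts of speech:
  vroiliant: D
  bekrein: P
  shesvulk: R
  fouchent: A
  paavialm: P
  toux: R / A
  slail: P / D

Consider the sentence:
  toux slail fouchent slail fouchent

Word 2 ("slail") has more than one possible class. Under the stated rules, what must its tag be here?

Candidates per position — 1:toux {R,A}; 2:slail {P,D}; 3:fouchent {A}; 4:slail {P,D}; 5:fouchent {A}.
If word 1 were A, no tagging could satisfy rule 3; so word 1 is R.
If word 2 were D, no tagging could satisfy rule 1; so word 2 is P.
If word 4 were D, no tagging could satisfy rule 1; so word 4 is P.
The unique satisfying tagging is: R P A P A.
Verifying each rule — rule 1 ✓; rule 2 ✓; rule 3 ✓; rule 4 ✓.

P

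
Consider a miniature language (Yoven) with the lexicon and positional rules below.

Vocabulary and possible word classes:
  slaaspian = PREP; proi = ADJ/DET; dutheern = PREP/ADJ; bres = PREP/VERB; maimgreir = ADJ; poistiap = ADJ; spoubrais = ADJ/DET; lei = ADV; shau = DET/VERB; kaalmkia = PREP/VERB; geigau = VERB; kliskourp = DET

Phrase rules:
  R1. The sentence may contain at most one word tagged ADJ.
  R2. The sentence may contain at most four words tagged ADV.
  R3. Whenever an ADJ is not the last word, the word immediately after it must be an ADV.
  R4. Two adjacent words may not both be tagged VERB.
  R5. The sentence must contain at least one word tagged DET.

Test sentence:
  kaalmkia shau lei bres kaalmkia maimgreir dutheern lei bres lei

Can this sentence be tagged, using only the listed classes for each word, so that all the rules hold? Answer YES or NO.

NO

Candidates per position — 1:kaalmkia {PREP,VERB}; 2:shau {DET,VERB}; 3:lei {ADV}; 4:bres {PREP,VERB}; 5:kaalmkia {PREP,VERB}; 6:maimgreir {ADJ}; 7:dutheern {PREP,ADJ}; 8:lei {ADV}; 9:bres {PREP,VERB}; 10:lei {ADV}.
Rule 3 cannot be satisfied by any choice of tags from the lexicon.
So there is no consistent tagging.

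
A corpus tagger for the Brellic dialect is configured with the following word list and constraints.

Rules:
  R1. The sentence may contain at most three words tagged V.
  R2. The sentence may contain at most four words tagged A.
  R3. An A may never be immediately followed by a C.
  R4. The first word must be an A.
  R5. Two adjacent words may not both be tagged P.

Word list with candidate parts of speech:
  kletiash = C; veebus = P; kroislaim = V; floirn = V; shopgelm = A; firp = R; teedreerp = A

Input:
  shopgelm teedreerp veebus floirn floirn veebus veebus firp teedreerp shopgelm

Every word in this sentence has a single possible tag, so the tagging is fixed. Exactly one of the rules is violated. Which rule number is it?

5

Fixed tagging: A A P V V P P R A A.
Checking each rule: R1 holds, R2 holds, R3 holds, R4 holds, R5 violated.
Only rule 5 fails.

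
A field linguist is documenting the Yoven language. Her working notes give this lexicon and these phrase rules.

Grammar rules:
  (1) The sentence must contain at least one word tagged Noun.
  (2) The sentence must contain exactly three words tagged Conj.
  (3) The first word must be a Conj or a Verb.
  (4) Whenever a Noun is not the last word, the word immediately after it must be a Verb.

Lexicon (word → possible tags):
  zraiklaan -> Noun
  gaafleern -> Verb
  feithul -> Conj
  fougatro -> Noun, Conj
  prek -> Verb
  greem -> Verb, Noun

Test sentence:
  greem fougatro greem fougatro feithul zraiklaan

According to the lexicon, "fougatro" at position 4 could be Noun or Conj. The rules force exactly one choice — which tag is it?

Conj

Candidates per position — 1:greem {Verb,Noun}; 2:fougatro {Noun,Conj}; 3:greem {Verb,Noun}; 4:fougatro {Noun,Conj}; 5:feithul {Conj}; 6:zraiklaan {Noun}.
Word 1 cannot be Noun — rule 3 would then fail for every completion. It is Verb.
Word 2 cannot be Noun — rule 2 would then fail for every completion. It is Conj.
Word 3 cannot be Noun — rule 4 would then fail for every completion. It is Verb.
Word 4 cannot be Noun — rule 2 would then fail for every completion. It is Conj.
The unique satisfying tagging is: Verb Conj Verb Conj Conj Noun.
Checking: rule 1 satisfied; rule 2 satisfied; rule 3 satisfied; rule 4 satisfied.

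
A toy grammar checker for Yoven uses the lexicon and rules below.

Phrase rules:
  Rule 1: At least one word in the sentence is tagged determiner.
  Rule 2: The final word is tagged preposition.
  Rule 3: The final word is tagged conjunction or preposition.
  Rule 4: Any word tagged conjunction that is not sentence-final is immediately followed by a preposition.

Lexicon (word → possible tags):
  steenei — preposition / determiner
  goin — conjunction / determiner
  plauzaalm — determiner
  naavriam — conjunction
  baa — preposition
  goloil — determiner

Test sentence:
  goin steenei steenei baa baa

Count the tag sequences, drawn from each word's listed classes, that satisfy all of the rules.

5

Candidates per position — 1:goin {conjunction,determiner}; 2:steenei {preposition,determiner}; 3:steenei {preposition,determiner}; 4:baa {preposition}; 5:baa {preposition}.
There are 8 candidate sequences in total.
The sequences that satisfy every rule: conjunction preposition determiner preposition preposition; determiner preposition preposition preposition preposition; determiner preposition determiner preposition preposition; determiner determiner preposition preposition preposition; determiner determiner determiner preposition preposition.
Count = 5.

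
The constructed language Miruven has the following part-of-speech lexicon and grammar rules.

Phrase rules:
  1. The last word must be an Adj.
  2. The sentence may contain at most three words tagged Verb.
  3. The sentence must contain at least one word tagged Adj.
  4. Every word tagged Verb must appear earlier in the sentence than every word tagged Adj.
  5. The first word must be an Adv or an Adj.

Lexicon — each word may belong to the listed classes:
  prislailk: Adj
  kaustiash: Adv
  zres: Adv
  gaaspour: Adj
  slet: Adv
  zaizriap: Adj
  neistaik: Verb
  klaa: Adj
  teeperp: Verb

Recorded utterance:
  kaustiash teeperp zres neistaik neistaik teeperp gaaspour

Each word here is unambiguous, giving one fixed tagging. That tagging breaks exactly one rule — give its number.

2

Fixed tagging: Adv Verb Adv Verb Verb Verb Adj.
Applying the rules: R1 holds, R2 violated, R3 holds, R4 holds, R5 holds.
Only rule 2 fails.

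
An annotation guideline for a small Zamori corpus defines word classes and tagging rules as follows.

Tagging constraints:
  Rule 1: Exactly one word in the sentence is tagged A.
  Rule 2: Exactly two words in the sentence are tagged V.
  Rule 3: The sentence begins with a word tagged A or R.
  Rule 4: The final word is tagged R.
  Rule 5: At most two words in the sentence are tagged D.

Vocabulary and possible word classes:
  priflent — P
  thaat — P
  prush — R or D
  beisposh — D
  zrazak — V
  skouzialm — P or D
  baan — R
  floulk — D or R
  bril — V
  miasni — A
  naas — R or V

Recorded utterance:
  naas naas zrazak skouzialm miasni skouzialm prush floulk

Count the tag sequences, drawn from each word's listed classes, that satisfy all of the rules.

7

Candidates per position — 1:naas {R,V}; 2:naas {R,V}; 3:zrazak {V}; 4:skouzialm {P,D}; 5:miasni {A}; 6:skouzialm {P,D}; 7:prush {R,D}; 8:floulk {D,R}.
There are 64 candidate sequences in total.
Checking each against the rules leaves 7 sequences.
Count = 7.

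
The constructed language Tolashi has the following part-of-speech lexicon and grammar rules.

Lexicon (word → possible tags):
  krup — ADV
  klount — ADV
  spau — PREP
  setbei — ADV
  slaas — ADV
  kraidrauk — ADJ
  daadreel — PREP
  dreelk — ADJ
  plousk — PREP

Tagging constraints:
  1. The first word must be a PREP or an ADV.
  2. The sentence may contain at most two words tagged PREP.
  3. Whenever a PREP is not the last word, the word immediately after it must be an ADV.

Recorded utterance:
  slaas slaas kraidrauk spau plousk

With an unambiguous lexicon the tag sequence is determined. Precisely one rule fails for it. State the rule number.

3

Fixed tagging: ADV ADV ADJ PREP PREP.
Checking each rule: R1 ok, R2 ok, R3 fails.
Only rule 3 fails.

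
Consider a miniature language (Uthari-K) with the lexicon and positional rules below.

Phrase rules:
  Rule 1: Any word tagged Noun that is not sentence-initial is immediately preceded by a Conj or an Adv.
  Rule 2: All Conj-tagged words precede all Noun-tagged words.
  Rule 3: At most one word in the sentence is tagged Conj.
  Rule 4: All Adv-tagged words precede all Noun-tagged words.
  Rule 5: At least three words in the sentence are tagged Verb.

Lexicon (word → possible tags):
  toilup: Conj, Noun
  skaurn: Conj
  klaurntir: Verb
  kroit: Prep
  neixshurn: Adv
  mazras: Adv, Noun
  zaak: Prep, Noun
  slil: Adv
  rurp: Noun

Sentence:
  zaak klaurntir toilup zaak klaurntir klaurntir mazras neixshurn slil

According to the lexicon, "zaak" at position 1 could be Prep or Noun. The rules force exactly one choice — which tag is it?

Candidates per position — 1:zaak {Prep,Noun}; 2:klaurntir {Verb}; 3:toilup {Conj,Noun}; 4:zaak {Prep,Noun}; 5:klaurntir {Verb}; 6:klaurntir {Verb}; 7:mazras {Adv,Noun}; 8:neixshurn {Adv}; 9:slil {Adv}.
Position 1: tagging it Noun would leave rule 4 unsatisfiable, so it must be Prep.
Position 3: tagging it Noun would leave rule 1 unsatisfiable, so it must be Conj.
Position 4: tagging it Noun would leave rule 4 unsatisfiable, so it must be Prep.
Position 7: tagging it Noun would leave rule 1 unsatisfiable, so it must be Adv.
That leaves exactly one tagging: Prep Verb Conj Prep Verb Verb Adv Adv Adv.
Verifying each rule — rule 1 ok; rule 2 ok; rule 3 ok; rule 4 ok; rule 5 ok.

Prep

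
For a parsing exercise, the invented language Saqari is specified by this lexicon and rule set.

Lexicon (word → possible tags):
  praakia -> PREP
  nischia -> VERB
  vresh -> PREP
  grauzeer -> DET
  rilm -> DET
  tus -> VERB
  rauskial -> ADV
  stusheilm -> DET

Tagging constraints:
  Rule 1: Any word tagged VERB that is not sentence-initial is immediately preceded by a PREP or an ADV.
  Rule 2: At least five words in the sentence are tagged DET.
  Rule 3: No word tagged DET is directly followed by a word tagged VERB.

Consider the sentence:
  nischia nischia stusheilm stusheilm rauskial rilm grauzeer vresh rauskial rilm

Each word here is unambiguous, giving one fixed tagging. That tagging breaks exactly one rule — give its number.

1

Fixed tagging: VERB VERB DET DET ADV DET DET PREP ADV DET.
Checking each rule: R1 ✗, R2 ✓, R3 ✓.
Only rule 1 fails.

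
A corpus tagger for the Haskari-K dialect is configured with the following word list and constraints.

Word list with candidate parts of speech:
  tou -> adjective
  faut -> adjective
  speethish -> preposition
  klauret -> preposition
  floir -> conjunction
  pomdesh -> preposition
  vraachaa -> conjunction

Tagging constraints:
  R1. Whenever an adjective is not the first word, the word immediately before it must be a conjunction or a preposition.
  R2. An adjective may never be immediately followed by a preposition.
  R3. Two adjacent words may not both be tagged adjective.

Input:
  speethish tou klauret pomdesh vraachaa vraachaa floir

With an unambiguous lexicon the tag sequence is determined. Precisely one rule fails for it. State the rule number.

2

Fixed tagging: preposition adjective preposition preposition conjunction conjunction conjunction.
Checking each rule: R1 holds, R2 violated, R3 holds.
Only rule 2 fails.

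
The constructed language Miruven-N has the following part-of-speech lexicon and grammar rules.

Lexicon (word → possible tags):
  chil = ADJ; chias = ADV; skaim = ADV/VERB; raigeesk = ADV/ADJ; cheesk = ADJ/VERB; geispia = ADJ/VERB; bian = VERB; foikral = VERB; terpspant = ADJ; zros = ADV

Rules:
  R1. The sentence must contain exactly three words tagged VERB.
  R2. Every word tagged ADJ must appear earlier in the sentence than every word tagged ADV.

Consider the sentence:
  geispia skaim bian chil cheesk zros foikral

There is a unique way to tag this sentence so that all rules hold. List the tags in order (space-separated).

Candidates per position — 1:geispia {ADJ,VERB}; 2:skaim {ADV,VERB}; 3:bian {VERB}; 4:chil {ADJ}; 5:cheesk {ADJ,VERB}; 6:zros {ADV}; 7:foikral {VERB}.
If word 2 were ADV, no tagging could satisfy rule 2; so word 2 is VERB.
If word 5 were VERB, no tagging could satisfy rule 1; so word 5 is ADJ.
If word 1 were VERB, no tagging could satisfy rule 1; so word 1 is ADJ.
The unique satisfying tagging is: ADJ VERB VERB ADJ ADJ ADV VERB.
Checking: rule 1 ✓; rule 2 ✓.

ADJ VERB VERB ADJ ADJ ADV VERB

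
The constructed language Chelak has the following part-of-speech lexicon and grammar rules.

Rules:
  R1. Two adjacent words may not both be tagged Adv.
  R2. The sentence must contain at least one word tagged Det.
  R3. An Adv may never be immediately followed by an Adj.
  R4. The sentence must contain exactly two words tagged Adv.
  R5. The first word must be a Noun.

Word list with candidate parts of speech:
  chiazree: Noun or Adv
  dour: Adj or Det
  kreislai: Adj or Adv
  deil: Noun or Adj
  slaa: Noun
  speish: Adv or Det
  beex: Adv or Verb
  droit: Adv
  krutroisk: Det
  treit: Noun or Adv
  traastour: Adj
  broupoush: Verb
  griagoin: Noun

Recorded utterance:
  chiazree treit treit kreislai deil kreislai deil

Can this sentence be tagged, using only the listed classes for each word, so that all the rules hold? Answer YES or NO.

Candidates per position — 1:chiazree {Noun,Adv}; 2:treit {Noun,Adv}; 3:treit {Noun,Adv}; 4:kreislai {Adj,Adv}; 5:deil {Noun,Adj}; 6:kreislai {Adj,Adv}; 7:deil {Noun,Adj}.
Rule 2 cannot be satisfied by any choice of tags from the lexicon.
So there is no consistent tagging.

NO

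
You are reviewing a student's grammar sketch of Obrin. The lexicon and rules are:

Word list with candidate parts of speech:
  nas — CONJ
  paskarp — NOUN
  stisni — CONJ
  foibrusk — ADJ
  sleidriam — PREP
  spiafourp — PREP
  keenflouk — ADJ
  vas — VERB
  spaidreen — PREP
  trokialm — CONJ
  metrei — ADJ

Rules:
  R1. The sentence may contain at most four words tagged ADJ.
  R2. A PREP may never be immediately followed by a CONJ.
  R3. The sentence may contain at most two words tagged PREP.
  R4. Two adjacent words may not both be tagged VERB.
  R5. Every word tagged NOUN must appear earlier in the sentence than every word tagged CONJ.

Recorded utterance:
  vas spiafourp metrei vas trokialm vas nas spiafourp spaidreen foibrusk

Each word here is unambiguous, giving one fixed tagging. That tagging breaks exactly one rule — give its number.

3

Fixed tagging: VERB PREP ADJ VERB CONJ VERB CONJ PREP PREP ADJ.
Rule check: R1 ok, R2 ok, R3 fails, R4 ok, R5 ok.
Only rule 3 fails.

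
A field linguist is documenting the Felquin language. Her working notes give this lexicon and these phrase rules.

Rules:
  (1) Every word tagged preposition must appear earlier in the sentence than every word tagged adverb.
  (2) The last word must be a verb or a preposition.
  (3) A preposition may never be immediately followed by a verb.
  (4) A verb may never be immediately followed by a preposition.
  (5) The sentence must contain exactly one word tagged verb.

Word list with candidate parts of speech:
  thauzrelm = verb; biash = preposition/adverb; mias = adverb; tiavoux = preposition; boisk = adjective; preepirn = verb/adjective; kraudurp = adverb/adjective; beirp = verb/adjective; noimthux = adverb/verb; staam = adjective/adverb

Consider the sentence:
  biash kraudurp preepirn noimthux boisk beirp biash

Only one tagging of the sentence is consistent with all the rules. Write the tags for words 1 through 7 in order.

preposition adjective adjective verb adjective adjective preposition

Candidates per position — 1:biash {preposition,adverb}; 2:kraudurp {adverb,adjective}; 3:preepirn {verb,adjective}; 4:noimthux {adverb,verb}; 5:boisk {adjective}; 6:beirp {verb,adjective}; 7:biash {preposition,adverb}.
Position 7: tagging it adverb would leave rule 2 unsatisfiable, so it must be preposition.
Position 1: tagging it adverb would leave rule 1 unsatisfiable, so it must be preposition.
Position 2: tagging it adverb would leave rule 1 unsatisfiable, so it must be adjective.
Position 4: tagging it adverb would leave rule 1 unsatisfiable, so it must be verb.
Position 6: tagging it verb would leave rule 4 unsatisfiable, so it must be adjective.
Position 3: tagging it verb would leave rule 5 unsatisfiable, so it must be adjective.
That leaves exactly one tagging: preposition adjective adjective verb adjective adjective preposition.
Check: rule 1 holds; rule 2 holds; rule 3 holds; rule 4 holds; rule 5 holds.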